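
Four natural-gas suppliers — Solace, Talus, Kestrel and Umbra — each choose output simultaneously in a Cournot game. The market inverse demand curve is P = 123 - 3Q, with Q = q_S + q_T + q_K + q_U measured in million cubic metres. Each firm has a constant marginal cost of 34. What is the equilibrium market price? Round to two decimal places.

Each firm earns π_i = (123 - 3Q)q_i - 34q_i.
First-order condition (treating rivals' output as given): 89 - 6q_i - 3·Σ_{j≠i} q_j = 0.
By symmetry each firm produces the same amount; substituting Σ_{j≠i} q_j = 3q_i yields q_i = 89/15.
Total output Q = 356/15, so price P = 123 - 3·(356/15) = 259/5.

51.80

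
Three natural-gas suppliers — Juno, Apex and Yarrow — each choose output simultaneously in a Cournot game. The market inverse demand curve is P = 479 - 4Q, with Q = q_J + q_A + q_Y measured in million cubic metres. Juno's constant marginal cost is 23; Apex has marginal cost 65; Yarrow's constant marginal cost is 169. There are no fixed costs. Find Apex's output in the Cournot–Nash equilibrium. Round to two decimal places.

Juno's profit: π_J = (479 - 4Q)q_J - (23q_J). Setting ∂π_J/∂q_J = 0: 456 - 8q_J - 4(q_A + q_Y) = 0.
Apex's profit: π_A = (479 - 4Q)q_A - (65q_A). Setting ∂π_A/∂q_A = 0: 414 - 8q_A - 4(q_J + q_Y) = 0.
Yarrow's first-order condition: 310 - 8q_Y - 4(q_J + q_A) = 0.
Adding the 3 conditions: 1180 − 8Q − 8Q = 0, i.e. Q = 295/4.
Back-substituting: q_J = (456 − 295)/4 = 161/4, q_A = (414 − 295)/4 = 119/4, q_Y = (310 − 295)/4 = 15/4.

29.75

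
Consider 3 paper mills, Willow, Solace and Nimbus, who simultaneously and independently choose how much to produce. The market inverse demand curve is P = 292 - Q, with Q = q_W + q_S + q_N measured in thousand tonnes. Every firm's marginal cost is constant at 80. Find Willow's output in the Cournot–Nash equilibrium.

A representative firm's profit is π_i = q_i(292 - Q) - 80q_i.
Setting ∂π_i/∂q_i = 0 with rivals' quantities fixed: 212 - 2q_i - Σ_{j≠i} q_j = 0.
With identical firms every q_j equals q_i, so Σ_{j≠i} q_j = 2q_i and 212 = 4q_i, giving q_i = 53.

53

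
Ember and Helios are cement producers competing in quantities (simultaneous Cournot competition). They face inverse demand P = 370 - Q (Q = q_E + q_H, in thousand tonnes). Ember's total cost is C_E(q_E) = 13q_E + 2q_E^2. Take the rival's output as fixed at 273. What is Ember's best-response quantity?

With the rival's output fixed at 273, Ember's profit is π_E = (370 - 273 - q_E)q_E - (13q_E + 2q_E²) = (97 - q_E)q_E - (13q_E + 2q_E²).
∂π_E/∂q_E = 84 - 6q_E = 0, so q_E = 14.

14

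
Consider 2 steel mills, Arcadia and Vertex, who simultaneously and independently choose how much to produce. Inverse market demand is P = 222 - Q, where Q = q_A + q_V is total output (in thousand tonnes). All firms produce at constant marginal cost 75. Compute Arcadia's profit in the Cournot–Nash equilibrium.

Each firm earns π_i = (222 - Q)q_i - 75q_i.
First-order condition (treating rivals' output as given): 147 - 2q_i - q_j = 0.
By symmetry each firm produces the same amount; substituting q_j = q_i yields q_i = 147/3 = 49.
Price P = 222 - 98 = 124.
Arcadia's profit: (124 - 75)·49 = 2401.

2401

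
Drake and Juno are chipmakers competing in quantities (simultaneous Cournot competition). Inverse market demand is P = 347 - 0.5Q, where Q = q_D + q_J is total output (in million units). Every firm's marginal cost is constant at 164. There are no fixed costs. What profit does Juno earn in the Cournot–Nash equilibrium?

Each firm earns π_i = (347 - 0.5Q)q_i - 164q_i.
First-order condition (treating rivals' output as given): 183 - q_i - (1/2)q_j = 0.
With identical firms every q_j equals q_i, so q_j = q_i and 183 = (3/2)q_i, giving q_i = 122.
Price P = 347 - (1/2)·244 = 225.
Juno's profit: (225 - 164)·122 = 7442.

7442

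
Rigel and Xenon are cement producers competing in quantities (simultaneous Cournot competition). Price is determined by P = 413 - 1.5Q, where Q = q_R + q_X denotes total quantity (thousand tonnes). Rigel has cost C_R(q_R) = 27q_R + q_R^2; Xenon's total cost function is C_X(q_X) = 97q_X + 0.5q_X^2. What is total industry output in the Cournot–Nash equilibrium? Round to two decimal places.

116.68

Rigel's profit: π_R = (413 - 1.5Q)q_R - (27q_R + q_R²). Setting ∂π_R/∂q_R = 0: 386 - 5q_R - (3/2)(q_X) = 0.
Xenon's profit: π_X = (413 - 1.5Q)q_X - (97q_X + (1/2)q_X²). Setting ∂π_X/∂q_X = 0: 316 - 4q_X - (3/2)(q_R) = 0.
Rearranging gives the reaction functions q_R = (386 - (3/2)q_X)/5 and q_X = (316 - (3/2)q_R)/4.
Substituting one into the other gives q_R = 60.2817 and q_X = 56.3944.
Total output Q = 60.2817 + 56.3944 = 116.6761.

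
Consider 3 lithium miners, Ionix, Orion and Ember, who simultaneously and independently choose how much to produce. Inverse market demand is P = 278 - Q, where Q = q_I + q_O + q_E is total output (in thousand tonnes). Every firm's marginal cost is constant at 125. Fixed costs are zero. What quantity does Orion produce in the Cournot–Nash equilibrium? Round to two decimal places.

38.25

Each firm earns π_i = (278 - Q)q_i - 125q_i.
First-order condition (treating rivals' output as given): 153 - 2q_i - Σ_{j≠i} q_j = 0.
With identical firms every q_j equals q_i, so Σ_{j≠i} q_j = 2q_i and 153 = 4q_i, giving q_i = 153/4.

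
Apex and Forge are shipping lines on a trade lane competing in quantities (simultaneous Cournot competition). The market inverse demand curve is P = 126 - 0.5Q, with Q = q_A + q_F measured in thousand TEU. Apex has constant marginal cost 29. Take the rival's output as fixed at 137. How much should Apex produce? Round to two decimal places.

With the rival's output fixed at 137, Apex's profit is π_A = (126 - (1/2)·137 - (1/2)q_A)q_A - (29q_A) = (115/2 - (1/2)q_A)q_A - (29q_A).
∂π_A/∂q_A = 57/2 - q_A = 0, so q_A = 57/2.

28.50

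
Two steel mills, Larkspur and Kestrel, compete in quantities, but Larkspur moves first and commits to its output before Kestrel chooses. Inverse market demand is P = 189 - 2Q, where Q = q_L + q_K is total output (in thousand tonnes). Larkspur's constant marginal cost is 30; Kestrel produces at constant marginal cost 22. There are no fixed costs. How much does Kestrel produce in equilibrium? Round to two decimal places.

The follower Kestrel best-responds to any q_L: π_K = (189 - 2Q)q_K - 22q_K.
Follower FOC: 167 - 2q_L - 4q_K = 0, so q_K(q_L) = (167 - 2q_L)/4.
The leader anticipates this reaction. Substituting into P = 189 - 2Q gives P = 211/2 - q_L, so π_L = (211/2 - q_L)q_L - 30q_L.
Leader FOC: 151/2 - 2q_L = 0, so q_L = 151/4.
Then q_K = (167 - 2·(151/4))/4 = 183/8.

22.88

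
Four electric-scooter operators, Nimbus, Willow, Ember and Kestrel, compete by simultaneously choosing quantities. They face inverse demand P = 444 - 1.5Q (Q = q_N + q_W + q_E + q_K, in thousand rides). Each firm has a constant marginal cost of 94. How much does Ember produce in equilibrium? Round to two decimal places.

Each firm earns π_i = (444 - 1.5Q)q_i - 94q_i.
Setting ∂π_i/∂q_i = 0 with rivals' quantities fixed: 350 - 3q_i - (3/2)·Σ_{j≠i} q_j = 0.
By symmetry each firm produces the same amount; substituting Σ_{j≠i} q_j = 3q_i yields q_i = 350/(15/2) = 140/3.

46.67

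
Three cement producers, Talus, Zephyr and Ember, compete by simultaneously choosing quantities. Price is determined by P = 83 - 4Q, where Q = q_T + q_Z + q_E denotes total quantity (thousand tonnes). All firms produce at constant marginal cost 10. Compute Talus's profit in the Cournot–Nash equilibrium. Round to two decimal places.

83.27

Each firm earns π_i = (83 - 4Q)q_i - 10q_i.
Setting ∂π_i/∂q_i = 0 with rivals' quantities fixed: 73 - 8q_i - 4·Σ_{j≠i} q_j = 0.
By symmetry each firm produces the same amount; substituting Σ_{j≠i} q_j = 2q_i yields q_i = 73/16.
Price P = 83 - 4·(219/16) = 113/4.
Talus's profit: (113/4 - 10)·(73/16) = 83.2656.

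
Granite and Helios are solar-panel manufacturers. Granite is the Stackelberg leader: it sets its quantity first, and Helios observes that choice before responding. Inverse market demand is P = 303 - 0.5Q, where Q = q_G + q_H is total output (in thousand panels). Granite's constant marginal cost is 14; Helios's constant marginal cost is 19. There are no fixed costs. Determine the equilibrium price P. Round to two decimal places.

Solve by backward induction. Given q_G, the follower Helios maximises π_H = (303 - (1/2)q_G - (1/2)q_H)q_H - 19q_H.
Setting the follower's marginal profit to zero, 284 - (1/2)q_G - q_H = 0, i.e. q_H = (284 - (1/2)q_G).
Granite substitutes q_H(q_G) into its own profit: π_G = q_G(303 - (1/2)q_G - (284 - (1/2)q_G)/2) - 14q_G = (161 - (1/4)q_G)q_G - 14q_G.
Leader FOC: 147 - (1/2)q_G = 0, so q_G = 294.
Then q_H = (284 - (1/2)·294) = 137.
Total output Q = 431, so price P = 303 - (1/2)·431 = 175/2.

87.50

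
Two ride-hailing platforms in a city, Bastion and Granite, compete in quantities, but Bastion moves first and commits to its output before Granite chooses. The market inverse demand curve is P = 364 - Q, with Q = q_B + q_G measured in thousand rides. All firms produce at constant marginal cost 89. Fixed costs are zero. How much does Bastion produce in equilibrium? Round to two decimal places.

137.50

The follower Granite best-responds to any q_B: π_G = (364 - Q)q_G - 89q_G.
∂π_G/∂q_G = 275 - q_B - 2q_G = 0 gives the reaction function q_G = (275 - q_B)/2.
Bastion substitutes q_G(q_B) into its own profit: π_B = q_B(364 - q_B - (275 - q_B)/2) - 89q_B = (453/2 - (1/2)q_B)q_B - 89q_B.
Leader FOC: 275/2 - q_B = 0, so q_B = 275/2.
Then q_G = (275 - 275/2)/2 = 275/4.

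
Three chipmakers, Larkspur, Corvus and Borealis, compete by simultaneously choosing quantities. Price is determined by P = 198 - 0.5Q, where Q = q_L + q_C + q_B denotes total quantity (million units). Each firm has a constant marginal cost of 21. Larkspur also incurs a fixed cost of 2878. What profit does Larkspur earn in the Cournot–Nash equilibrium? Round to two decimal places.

A representative firm's profit is π_i = q_i(198 - 0.5Q) - 21q_i.
Setting ∂π_i/∂q_i = 0 with rivals' quantities fixed: 177 - q_i - (1/2)·Σ_{j≠i} q_j = 0.
By symmetry each firm produces the same amount; substituting Σ_{j≠i} q_j = 2q_i yields q_i = 177/2.
Price P = 198 - (1/2)·(531/2) = 261/4.
Larkspur's profit: (261/4 - 21)·(177/2) - 2878 = 1038.1250.

1038.13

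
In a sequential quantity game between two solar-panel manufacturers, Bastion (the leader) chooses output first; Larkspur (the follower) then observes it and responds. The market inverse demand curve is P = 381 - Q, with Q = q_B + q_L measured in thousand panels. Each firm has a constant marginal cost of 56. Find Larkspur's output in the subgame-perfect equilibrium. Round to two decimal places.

The follower Larkspur best-responds to any q_B: π_L = (381 - Q)q_L - 56q_L.
Follower FOC: 325 - q_B - 2q_L = 0, so q_L(q_B) = (325 - q_B)/2.
The leader anticipates this reaction. Substituting into P = 381 - Q gives P = 437/2 - (1/2)q_B, so π_B = (437/2 - (1/2)q_B)q_B - 56q_B.
Leader FOC: 325/2 - q_B = 0, so q_B = 325/2.
Then q_L = (325 - 325/2)/2 = 325/4.

81.25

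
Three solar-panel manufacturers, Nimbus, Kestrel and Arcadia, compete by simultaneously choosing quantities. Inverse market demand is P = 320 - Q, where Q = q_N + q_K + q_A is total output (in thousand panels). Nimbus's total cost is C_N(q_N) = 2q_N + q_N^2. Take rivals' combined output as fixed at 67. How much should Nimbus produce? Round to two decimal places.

With rivals' combined output fixed at 67, Nimbus's profit is π_N = (320 - 67 - q_N)q_N - (2q_N + q_N²) = (253 - q_N)q_N - (2q_N + q_N²).
∂π_N/∂q_N = 251 - 4q_N = 0, so q_N = 251/4.

62.75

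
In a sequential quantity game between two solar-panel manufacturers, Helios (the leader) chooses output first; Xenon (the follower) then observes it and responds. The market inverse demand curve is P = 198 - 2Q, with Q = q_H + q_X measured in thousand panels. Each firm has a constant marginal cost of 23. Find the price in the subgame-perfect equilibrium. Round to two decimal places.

The follower Xenon best-responds to any q_H: π_X = (198 - 2Q)q_X - 23q_X.
Follower FOC: 175 - 2q_H - 4q_X = 0, so q_X(q_H) = (175 - 2q_H)/4.
The leader anticipates this reaction. Substituting into P = 198 - 2Q gives P = 221/2 - q_H, so π_H = (221/2 - q_H)q_H - 23q_H.
Maximising: ∂π_H/∂q_H = 175/2 - 2q_H = 0, giving q_H = 175/4.
Then q_X = (175 - 2·(175/4))/4 = 175/8.
Total output Q = 525/8, so price P = 198 - 2·(525/8) = 267/4.

66.75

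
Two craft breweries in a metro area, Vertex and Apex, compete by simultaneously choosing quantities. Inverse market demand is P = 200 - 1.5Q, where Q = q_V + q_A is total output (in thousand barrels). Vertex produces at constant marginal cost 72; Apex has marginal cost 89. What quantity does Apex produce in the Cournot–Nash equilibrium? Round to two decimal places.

Vertex's profit: π_V = (200 - 1.5Q)q_V - (72q_V). Setting ∂π_V/∂q_V = 0: 128 - 3q_V - (3/2)(q_A) = 0.
Apex's first-order condition: 111 - 3q_A - (3/2)(q_V) = 0.
Best responses: q_V = (128 - (3/2)q_A)/3, q_A = (111 - (3/2)q_V)/3.
Solving the pair: q_V = 290/9, q_A = 188/9.

20.89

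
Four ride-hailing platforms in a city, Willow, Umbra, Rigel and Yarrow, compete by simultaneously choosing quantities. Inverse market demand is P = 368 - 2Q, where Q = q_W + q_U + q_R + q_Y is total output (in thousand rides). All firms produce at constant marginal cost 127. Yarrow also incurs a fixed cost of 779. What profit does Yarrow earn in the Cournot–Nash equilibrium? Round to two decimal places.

382.62

A representative firm's profit is π_i = q_i(368 - 2Q) - 127q_i.
Setting ∂π_i/∂q_i = 0 with rivals' quantities fixed: 241 - 4q_i - 2·Σ_{j≠i} q_j = 0.
By symmetry each firm produces the same amount; substituting Σ_{j≠i} q_j = 3q_i yields q_i = 241/10.
Price P = 368 - 2·(482/5) = 876/5.
Yarrow's profit: (876/5 - 127)·(241/10) - 779 = 382.6200.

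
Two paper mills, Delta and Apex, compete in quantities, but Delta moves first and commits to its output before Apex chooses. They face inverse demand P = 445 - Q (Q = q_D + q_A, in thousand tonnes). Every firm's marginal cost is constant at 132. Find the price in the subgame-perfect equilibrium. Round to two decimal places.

The follower Apex best-responds to any q_D: π_A = (445 - Q)q_A - 132q_A.
Follower FOC: 313 - q_D - 2q_A = 0, so q_A(q_D) = (313 - q_D)/2.
The leader anticipates this reaction. Substituting into P = 445 - Q gives P = 577/2 - (1/2)q_D, so π_D = (577/2 - (1/2)q_D)q_D - 132q_D.
Leader FOC: 313/2 - q_D = 0, so q_D = 313/2.
Then q_A = (313 - 313/2)/2 = 313/4.
Total output Q = 939/4, so price P = 445 - 939/4 = 841/4.

210.25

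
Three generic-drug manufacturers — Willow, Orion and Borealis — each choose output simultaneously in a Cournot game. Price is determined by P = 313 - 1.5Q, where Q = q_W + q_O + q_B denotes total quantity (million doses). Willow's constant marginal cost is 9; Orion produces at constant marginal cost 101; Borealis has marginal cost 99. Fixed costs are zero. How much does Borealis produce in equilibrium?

21

Willow's profit: π_W = (313 - 1.5Q)q_W - (9q_W). Setting ∂π_W/∂q_W = 0: 304 - 3q_W - (3/2)(q_O + q_B) = 0.
Orion's first-order condition: 212 - 3q_O - (3/2)(q_W + q_B) = 0.
Borealis's profit: π_B = (313 - 1.5Q)q_B - (99q_B). Setting ∂π_B/∂q_B = 0: 214 - 3q_B - (3/2)(q_W + q_O) = 0.
Adding the 3 conditions: 730 − 3Q − 3Q = 0, i.e. Q = 365/3.
Back-substituting: q_W = (304 − 365/2)/(3/2) = 81, q_O = (212 − 365/2)/(3/2) = 59/3, q_B = (214 − 365/2)/(3/2) = 21.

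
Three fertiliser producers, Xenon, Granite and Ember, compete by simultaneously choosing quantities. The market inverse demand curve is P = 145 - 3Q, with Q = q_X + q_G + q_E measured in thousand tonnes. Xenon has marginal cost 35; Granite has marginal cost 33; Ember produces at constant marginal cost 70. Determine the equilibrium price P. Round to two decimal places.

70.75

Xenon's profit: π_X = (145 - 3Q)q_X - (35q_X). Setting ∂π_X/∂q_X = 0: 110 - 6q_X - 3(q_G + q_E) = 0.
Granite's first-order condition: 112 - 6q_G - 3(q_X + q_E) = 0.
Ember's profit: π_E = (145 - 3Q)q_E - (70q_E). Setting ∂π_E/∂q_E = 0: 75 - 6q_E - 3(q_X + q_G) = 0.
Adding the 3 first-order conditions: 297 − 12Q = 0, so Q = 99/4.
Back-substituting: q_X = (110 − 297/4)/3 = 143/12, q_G = (112 − 297/4)/3 = 151/12, q_E = (75 − 297/4)/3 = 1/4.
Total output Q = 99/4, so price P = 145 - 3·(99/4) = 283/4.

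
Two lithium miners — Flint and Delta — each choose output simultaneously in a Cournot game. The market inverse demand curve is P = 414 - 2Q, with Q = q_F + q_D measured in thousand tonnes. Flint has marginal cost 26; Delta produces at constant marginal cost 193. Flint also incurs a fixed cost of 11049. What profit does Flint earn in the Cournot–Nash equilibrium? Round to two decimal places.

6063.50

Flint's profit: π_F = (414 - 2Q)q_F - (26q_F). Setting ∂π_F/∂q_F = 0: 388 - 4q_F - 2(q_D) = 0.
Delta's first-order condition: 221 - 4q_D - 2(q_F) = 0.
Rearranging gives the reaction functions q_F = (388 - 2q_D)/4 and q_D = (221 - 2q_F)/4.
Solving the pair: q_F = 185/2, q_D = 9.
Price P = 414 - 2·(203/2) = 211.
Flint's profit: (211 - 26)·(185/2) - 11049 = 6063.5000.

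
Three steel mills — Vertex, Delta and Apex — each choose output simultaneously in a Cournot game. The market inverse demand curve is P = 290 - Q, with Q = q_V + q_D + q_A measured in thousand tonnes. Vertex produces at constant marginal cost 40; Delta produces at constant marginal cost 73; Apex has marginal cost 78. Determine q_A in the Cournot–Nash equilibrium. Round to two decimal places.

42.25

Vertex's profit: π_V = (290 - Q)q_V - (40q_V). Setting ∂π_V/∂q_V = 0: 250 - 2q_V - (q_D + q_A) = 0.
Delta's profit: π_D = (290 - Q)q_D - (73q_D). Setting ∂π_D/∂q_D = 0: 217 - 2q_D - (q_V + q_A) = 0.
Apex's first-order condition: 212 - 2q_A - (q_V + q_D) = 0.
Adding the 3 first-order conditions: 679 − 4Q = 0, so Q = 679/4.
Back-substituting: q_V = (250 − 679/4) = 321/4, q_D = (217 − 679/4) = 189/4, q_A = (212 − 679/4) = 169/4.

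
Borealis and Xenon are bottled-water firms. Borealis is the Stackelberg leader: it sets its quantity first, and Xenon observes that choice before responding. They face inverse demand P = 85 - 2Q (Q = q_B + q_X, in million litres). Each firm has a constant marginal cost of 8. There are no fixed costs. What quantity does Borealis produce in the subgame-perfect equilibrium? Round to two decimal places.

Solve by backward induction. Given q_B, the follower Xenon maximises π_X = (85 - 2q_B - 2q_X)q_X - 8q_X.
Follower FOC: 77 - 2q_B - 4q_X = 0, so q_X(q_B) = (77 - 2q_B)/4.
Borealis substitutes q_X(q_B) into its own profit: π_B = q_B(85 - 2q_B - (77 - 2q_B)/2) - 8q_B = (93/2 - q_B)q_B - 8q_B.
The leader's first-order condition 77/2 - 2q_B = 0 yields q_B = 77/4.
Then q_X = (77 - 2·(77/4))/4 = 77/8.

19.25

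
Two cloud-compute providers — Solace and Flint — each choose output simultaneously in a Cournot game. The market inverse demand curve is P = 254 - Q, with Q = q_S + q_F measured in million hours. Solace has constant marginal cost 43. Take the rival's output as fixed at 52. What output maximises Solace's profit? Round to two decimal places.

79.50

With the rival's output fixed at 52, Solace's profit is π_S = (254 - 52 - q_S)q_S - (43q_S) = (202 - q_S)q_S - (43q_S).
∂π_S/∂q_S = 159 - 2q_S = 0, so q_S = 159/2.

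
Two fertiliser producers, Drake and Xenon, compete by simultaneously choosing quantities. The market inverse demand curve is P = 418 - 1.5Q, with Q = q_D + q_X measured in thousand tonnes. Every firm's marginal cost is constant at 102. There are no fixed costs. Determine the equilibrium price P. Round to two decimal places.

207.33

Each firm earns π_i = (418 - 1.5Q)q_i - 102q_i.
Setting ∂π_i/∂q_i = 0 with rivals' quantities fixed: 316 - 3q_i - (3/2)q_j = 0.
With identical firms every q_j equals q_i, so q_j = q_i and 316 = (9/2)q_i, giving q_i = 632/9.
Total output Q = 1264/9, so price P = 418 - (3/2)·(1264/9) = 622/3.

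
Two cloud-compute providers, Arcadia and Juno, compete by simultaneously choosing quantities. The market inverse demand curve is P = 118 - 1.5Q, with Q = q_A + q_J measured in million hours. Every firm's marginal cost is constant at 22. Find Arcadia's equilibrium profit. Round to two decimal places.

A representative firm's profit is π_i = q_i(118 - 1.5Q) - 22q_i.
Setting ∂π_i/∂q_i = 0 with rivals' quantities fixed: 96 - 3q_i - (3/2)q_j = 0.
By symmetry each firm produces the same amount; substituting q_j = q_i yields q_i = 96/(9/2) = 64/3.
Price P = 118 - (3/2)·(128/3) = 54.
Arcadia's profit: (54 - 22)·(64/3) = 682.6667.

682.67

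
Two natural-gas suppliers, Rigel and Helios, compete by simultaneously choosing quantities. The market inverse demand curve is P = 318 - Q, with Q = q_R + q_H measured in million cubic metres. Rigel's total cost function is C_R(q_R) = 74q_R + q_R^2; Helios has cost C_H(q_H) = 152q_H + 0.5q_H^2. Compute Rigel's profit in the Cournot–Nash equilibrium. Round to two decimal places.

5295.14

Rigel's profit: π_R = (318 - Q)q_R - (74q_R + q_R²). Setting ∂π_R/∂q_R = 0: 244 - 4q_R - (q_H) = 0.
Helios's first-order condition: 166 - 3q_H - (q_R) = 0.
So q_R = (244 - q_H)/4 and q_H = (166 - q_R)/3.
Solving the pair: q_R = 566/11, q_H = 420/11.
Price P = 318 - 986/11 = 228.3636.
Rigel's profit: 228.3636·(566/11) - 74·(566/11) - (566/11)² = 5295.1405.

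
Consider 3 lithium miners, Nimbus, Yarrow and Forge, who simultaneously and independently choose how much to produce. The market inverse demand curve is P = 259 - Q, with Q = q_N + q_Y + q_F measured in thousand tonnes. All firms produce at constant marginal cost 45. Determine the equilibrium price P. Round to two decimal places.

Each firm earns π_i = (259 - Q)q_i - 45q_i.
Setting ∂π_i/∂q_i = 0 with rivals' quantities fixed: 214 - 2q_i - Σ_{j≠i} q_j = 0.
By symmetry each firm produces the same amount; substituting Σ_{j≠i} q_j = 2q_i yields q_i = 214/4 = 107/2.
Total output Q = 321/2, so price P = 259 - 321/2 = 197/2.

98.50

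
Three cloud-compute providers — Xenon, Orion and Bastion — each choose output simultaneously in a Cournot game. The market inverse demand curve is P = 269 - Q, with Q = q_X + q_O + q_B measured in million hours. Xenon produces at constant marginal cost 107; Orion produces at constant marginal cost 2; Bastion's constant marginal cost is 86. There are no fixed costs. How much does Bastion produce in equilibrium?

Xenon's profit: π_X = (269 - Q)q_X - (107q_X). Setting ∂π_X/∂q_X = 0: 162 - 2q_X - (q_O + q_B) = 0.
Orion's profit: π_O = (269 - Q)q_O - (2q_O). Setting ∂π_O/∂q_O = 0: 267 - 2q_O - (q_X + q_B) = 0.
Bastion's first-order condition: 183 - 2q_B - (q_X + q_O) = 0.
Summing all 3 equations gives 612 − 4Q = 0, hence Q = 153.
Back-substituting: q_X = (162 − 153) = 9, q_O = (267 − 153) = 114, q_B = (183 − 153) = 30.

30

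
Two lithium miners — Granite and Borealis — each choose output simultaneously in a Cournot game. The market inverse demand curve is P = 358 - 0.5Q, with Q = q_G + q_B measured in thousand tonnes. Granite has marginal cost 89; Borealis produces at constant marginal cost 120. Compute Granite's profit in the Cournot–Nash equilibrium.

20000

Granite's profit: π_G = (358 - 0.5Q)q_G - (89q_G). Setting ∂π_G/∂q_G = 0: 269 - q_G - (1/2)(q_B) = 0.
Borealis's first-order condition: 238 - q_B - (1/2)(q_G) = 0.
Rearranging gives the reaction functions q_G = (269 - (1/2)q_B) and q_B = (238 - (1/2)q_G).
Solving the pair: q_G = 200, q_B = 138.
Price P = 358 - (1/2)·338 = 189.
Granite's profit: (189 - 89)·200 = 20000.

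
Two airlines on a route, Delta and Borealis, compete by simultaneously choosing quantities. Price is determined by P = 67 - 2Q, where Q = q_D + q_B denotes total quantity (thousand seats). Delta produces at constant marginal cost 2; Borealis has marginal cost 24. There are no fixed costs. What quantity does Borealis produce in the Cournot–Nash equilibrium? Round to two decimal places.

Delta's profit: π_D = (67 - 2Q)q_D - (2q_D). Setting ∂π_D/∂q_D = 0: 65 - 4q_D - 2(q_B) = 0.
Borealis's first-order condition: 43 - 4q_B - 2(q_D) = 0.
Best responses: q_D = (65 - 2q_B)/4, q_B = (43 - 2q_D)/4.
Solving the pair: q_D = 29/2, q_B = 7/2.

3.50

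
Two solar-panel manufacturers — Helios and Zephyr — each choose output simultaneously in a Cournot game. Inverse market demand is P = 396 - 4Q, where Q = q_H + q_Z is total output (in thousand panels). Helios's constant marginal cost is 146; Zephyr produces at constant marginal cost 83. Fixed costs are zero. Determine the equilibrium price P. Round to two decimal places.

208.33

Helios's profit: π_H = (396 - 4Q)q_H - (146q_H). Setting ∂π_H/∂q_H = 0: 250 - 8q_H - 4(q_Z) = 0.
Zephyr's profit: π_Z = (396 - 4Q)q_Z - (83q_Z). Setting ∂π_Z/∂q_Z = 0: 313 - 8q_Z - 4(q_H) = 0.
Best responses: q_H = (250 - 4q_Z)/8, q_Z = (313 - 4q_H)/8.
Substituting one into the other gives q_H = 187/12 and q_Z = 94/3.
Total output Q = 563/12, so price P = 396 - 4·(563/12) = 625/3.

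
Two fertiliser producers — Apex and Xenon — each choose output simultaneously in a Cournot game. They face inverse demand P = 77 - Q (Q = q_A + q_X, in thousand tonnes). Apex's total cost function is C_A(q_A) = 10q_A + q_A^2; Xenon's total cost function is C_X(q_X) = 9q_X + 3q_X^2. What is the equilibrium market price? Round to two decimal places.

Apex's profit: π_A = (77 - Q)q_A - (10q_A + q_A²). Setting ∂π_A/∂q_A = 0: 67 - 4q_A - (q_X) = 0.
Xenon's profit: π_X = (77 - Q)q_X - (9q_X + 3q_X²). Setting ∂π_X/∂q_X = 0: 68 - 8q_X - (q_A) = 0.
Rearranging gives the reaction functions q_A = (67 - q_X)/4 and q_X = (68 - q_A)/8.
Substituting one into the other gives q_A = 468/31 and q_X = 205/31.
Total output Q = 673/31, so price P = 77 - 673/31 = 1714/31.

55.29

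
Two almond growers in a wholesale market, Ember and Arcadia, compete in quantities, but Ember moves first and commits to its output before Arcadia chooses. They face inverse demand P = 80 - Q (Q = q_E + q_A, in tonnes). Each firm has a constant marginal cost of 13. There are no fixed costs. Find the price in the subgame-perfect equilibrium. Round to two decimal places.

29.75

Solve by backward induction. Given q_E, the follower Arcadia maximises π_A = (80 - q_E - q_A)q_A - 13q_A.
∂π_A/∂q_A = 67 - q_E - 2q_A = 0 gives the reaction function q_A = (67 - q_E)/2.
The leader anticipates this reaction. Substituting into P = 80 - Q gives P = 93/2 - (1/2)q_E, so π_E = (93/2 - (1/2)q_E)q_E - 13q_E.
Maximising: ∂π_E/∂q_E = 67/2 - q_E = 0, giving q_E = 67/2.
Then q_A = (67 - 67/2)/2 = 67/4.
Total output Q = 201/4, so price P = 80 - 201/4 = 119/4.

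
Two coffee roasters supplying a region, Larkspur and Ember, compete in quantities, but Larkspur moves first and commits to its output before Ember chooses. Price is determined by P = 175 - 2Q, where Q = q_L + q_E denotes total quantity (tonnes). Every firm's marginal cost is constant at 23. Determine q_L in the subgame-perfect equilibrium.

38

Solve by backward induction. Given q_L, the follower Ember maximises π_E = (175 - 2q_L - 2q_E)q_E - 23q_E.
Follower FOC: 152 - 2q_L - 4q_E = 0, so q_E(q_L) = (152 - 2q_L)/4.
The leader anticipates this reaction. Substituting into P = 175 - 2Q gives P = 99 - q_L, so π_L = (99 - q_L)q_L - 23q_L.
The leader's first-order condition 76 - 2q_L = 0 yields q_L = 38.
Then q_E = (152 - 2·38)/4 = 19.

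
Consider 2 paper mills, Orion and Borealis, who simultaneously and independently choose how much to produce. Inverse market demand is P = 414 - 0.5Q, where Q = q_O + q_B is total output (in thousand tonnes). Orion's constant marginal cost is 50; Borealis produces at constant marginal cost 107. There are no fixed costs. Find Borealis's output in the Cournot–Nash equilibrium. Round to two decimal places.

166.67

Orion's profit: π_O = (414 - 0.5Q)q_O - (50q_O). Setting ∂π_O/∂q_O = 0: 364 - q_O - (1/2)(q_B) = 0.
Borealis's first-order condition: 307 - q_B - (1/2)(q_O) = 0.
So q_O = (364 - (1/2)q_B) and q_B = (307 - (1/2)q_O).
Substituting one into the other gives q_O = 842/3 and q_B = 500/3.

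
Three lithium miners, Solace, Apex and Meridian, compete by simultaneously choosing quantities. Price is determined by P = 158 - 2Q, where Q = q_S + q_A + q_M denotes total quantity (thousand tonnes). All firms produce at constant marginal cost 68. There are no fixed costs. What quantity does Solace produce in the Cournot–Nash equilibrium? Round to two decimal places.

Each firm earns π_i = (158 - 2Q)q_i - 68q_i.
Setting ∂π_i/∂q_i = 0 with rivals' quantities fixed: 90 - 4q_i - 2·Σ_{j≠i} q_j = 0.
By symmetry each firm produces the same amount; substituting Σ_{j≠i} q_j = 2q_i yields q_i = 90/8 = 45/4.

11.25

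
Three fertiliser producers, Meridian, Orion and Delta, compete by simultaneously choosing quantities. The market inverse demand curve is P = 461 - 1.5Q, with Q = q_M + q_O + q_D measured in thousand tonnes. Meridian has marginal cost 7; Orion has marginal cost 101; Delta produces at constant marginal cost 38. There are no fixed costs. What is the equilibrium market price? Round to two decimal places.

Meridian's profit: π_M = (461 - 1.5Q)q_M - (7q_M). Setting ∂π_M/∂q_M = 0: 454 - 3q_M - (3/2)(q_O + q_D) = 0.
Orion's profit: π_O = (461 - 1.5Q)q_O - (101q_O). Setting ∂π_O/∂q_O = 0: 360 - 3q_O - (3/2)(q_M + q_D) = 0.
Delta's first-order condition: 423 - 3q_D - (3/2)(q_M + q_O) = 0.
Adding the 3 conditions: 1237 − 3Q − 3Q = 0, i.e. Q = 1237/6.
Back-substituting: q_M = (454 − 1237/4)/(3/2) = 193/2, q_O = (360 − 1237/4)/(3/2) = 203/6, q_D = (423 − 1237/4)/(3/2) = 455/6.
Total output Q = 1237/6, so price P = 461 - (3/2)·(1237/6) = 607/4.

151.75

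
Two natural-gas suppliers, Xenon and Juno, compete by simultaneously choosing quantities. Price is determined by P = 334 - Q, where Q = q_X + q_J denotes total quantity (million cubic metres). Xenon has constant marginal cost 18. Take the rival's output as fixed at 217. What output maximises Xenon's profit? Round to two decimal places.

With the rival's output fixed at 217, Xenon's profit is π_X = (334 - 217 - q_X)q_X - (18q_X) = (117 - q_X)q_X - (18q_X).
∂π_X/∂q_X = 99 - 2q_X = 0, so q_X = 99/2.

49.50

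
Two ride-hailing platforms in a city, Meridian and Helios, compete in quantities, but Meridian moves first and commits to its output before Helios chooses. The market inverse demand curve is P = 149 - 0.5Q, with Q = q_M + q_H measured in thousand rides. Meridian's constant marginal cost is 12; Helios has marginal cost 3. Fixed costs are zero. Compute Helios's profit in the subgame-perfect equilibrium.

Solve by backward induction. Given q_M, the follower Helios maximises π_H = (149 - (1/2)q_M - (1/2)q_H)q_H - 3q_H.
Setting the follower's marginal profit to zero, 146 - (1/2)q_M - q_H = 0, i.e. q_H = (146 - (1/2)q_M).
Meridian substitutes q_H(q_M) into its own profit: π_M = q_M(149 - (1/2)q_M - (146 - (1/2)q_M)/2) - 12q_M = (76 - (1/4)q_M)q_M - 12q_M.
The leader's first-order condition 64 - (1/2)q_M = 0 yields q_M = 128.
Then q_H = (146 - (1/2)·128) = 82.
Price P = 149 - (1/2)·210 = 44.
Helios's profit: (44 - 3)·82 = 3362.

3362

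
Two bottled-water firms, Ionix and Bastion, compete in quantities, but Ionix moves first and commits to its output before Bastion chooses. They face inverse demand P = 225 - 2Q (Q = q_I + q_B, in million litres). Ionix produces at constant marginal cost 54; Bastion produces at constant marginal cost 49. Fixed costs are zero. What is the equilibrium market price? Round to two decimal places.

Solve by backward induction. Given q_I, the follower Bastion maximises π_B = (225 - 2q_I - 2q_B)q_B - 49q_B.
Setting the follower's marginal profit to zero, 176 - 2q_I - 4q_B = 0, i.e. q_B = (176 - 2q_I)/4.
Ionix substitutes q_B(q_I) into its own profit: π_I = q_I(225 - 2q_I - (176 - 2q_I)/2) - 54q_I = (137 - q_I)q_I - 54q_I.
The leader's first-order condition 83 - 2q_I = 0 yields q_I = 83/2.
Then q_B = (176 - 2·(83/2))/4 = 93/4.
Total output Q = 259/4, so price P = 225 - 2·(259/4) = 191/2.

95.50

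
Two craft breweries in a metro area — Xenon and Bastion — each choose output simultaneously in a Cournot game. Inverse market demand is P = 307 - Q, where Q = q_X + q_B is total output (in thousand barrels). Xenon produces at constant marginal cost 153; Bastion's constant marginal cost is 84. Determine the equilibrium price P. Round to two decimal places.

181.33

Xenon's profit: π_X = (307 - Q)q_X - (153q_X). Setting ∂π_X/∂q_X = 0: 154 - 2q_X - (q_B) = 0.
Bastion's first-order condition: 223 - 2q_B - (q_X) = 0.
So q_X = (154 - q_B)/2 and q_B = (223 - q_X)/2.
Substituting one into the other gives q_X = 85/3 and q_B = 292/3.
Total output Q = 377/3, so price P = 307 - 377/3 = 544/3.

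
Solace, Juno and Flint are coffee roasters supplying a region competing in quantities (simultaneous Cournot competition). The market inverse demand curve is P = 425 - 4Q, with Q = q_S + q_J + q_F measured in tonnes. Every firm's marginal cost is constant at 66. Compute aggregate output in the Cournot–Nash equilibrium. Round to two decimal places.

67.31

A representative firm's profit is π_i = q_i(425 - 4Q) - 66q_i.
First-order condition (treating rivals' output as given): 359 - 8q_i - 4·Σ_{j≠i} q_j = 0.
With identical firms every q_j equals q_i, so Σ_{j≠i} q_j = 2q_i and 359 = 16q_i, giving q_i = 359/16.
Total output Q = 359/16 + 359/16 + 359/16 = 1077/16.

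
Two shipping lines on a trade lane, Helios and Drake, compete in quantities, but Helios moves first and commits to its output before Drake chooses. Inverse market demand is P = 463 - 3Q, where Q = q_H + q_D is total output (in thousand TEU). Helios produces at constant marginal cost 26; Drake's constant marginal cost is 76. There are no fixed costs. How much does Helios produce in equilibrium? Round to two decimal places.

81.17

The follower Drake best-responds to any q_H: π_D = (463 - 3Q)q_D - 76q_D.
∂π_D/∂q_D = 387 - 3q_H - 6q_D = 0 gives the reaction function q_D = (387 - 3q_H)/6.
Helios substitutes q_D(q_H) into its own profit: π_H = q_H(463 - 3q_H - (387 - 3q_H)/2) - 26q_H = (539/2 - (3/2)q_H)q_H - 26q_H.
Maximising: ∂π_H/∂q_H = 487/2 - 3q_H = 0, giving q_H = 487/6.
Then q_D = (387 - 3·(487/6))/6 = 287/12.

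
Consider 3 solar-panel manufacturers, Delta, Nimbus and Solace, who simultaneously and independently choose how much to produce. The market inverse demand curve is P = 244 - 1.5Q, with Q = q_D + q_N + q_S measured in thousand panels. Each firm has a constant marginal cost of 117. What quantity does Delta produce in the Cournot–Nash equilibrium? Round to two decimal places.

Each firm earns π_i = (244 - 1.5Q)q_i - 117q_i.
First-order condition (treating rivals' output as given): 127 - 3q_i - (3/2)·Σ_{j≠i} q_j = 0.
By symmetry each firm produces the same amount; substituting Σ_{j≠i} q_j = 2q_i yields q_i = 127/6.

21.17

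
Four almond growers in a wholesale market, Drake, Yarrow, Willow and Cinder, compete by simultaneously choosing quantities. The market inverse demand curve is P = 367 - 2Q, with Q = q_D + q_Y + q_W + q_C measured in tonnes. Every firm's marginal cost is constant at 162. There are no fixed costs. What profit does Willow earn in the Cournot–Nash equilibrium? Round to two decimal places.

840.50

Each firm earns π_i = (367 - 2Q)q_i - 162q_i.
First-order condition (treating rivals' output as given): 205 - 4q_i - 2·Σ_{j≠i} q_j = 0.
By symmetry each firm produces the same amount; substituting Σ_{j≠i} q_j = 3q_i yields q_i = 205/10 = 41/2.
Price P = 367 - 2·82 = 203.
Willow's profit: (203 - 162)·(41/2) = 1681/2.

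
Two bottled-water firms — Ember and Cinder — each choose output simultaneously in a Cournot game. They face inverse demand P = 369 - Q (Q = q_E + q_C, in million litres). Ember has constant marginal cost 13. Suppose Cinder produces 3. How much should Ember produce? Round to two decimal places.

176.50

With the rival's output fixed at 3, Ember's profit is π_E = (369 - 3 - q_E)q_E - (13q_E) = (366 - q_E)q_E - (13q_E).
∂π_E/∂q_E = 353 - 2q_E = 0, so q_E = 353/2.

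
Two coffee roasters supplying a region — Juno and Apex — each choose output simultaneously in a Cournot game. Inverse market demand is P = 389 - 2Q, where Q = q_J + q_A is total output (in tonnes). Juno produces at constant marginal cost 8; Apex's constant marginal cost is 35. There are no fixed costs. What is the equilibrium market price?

Juno's profit: π_J = (389 - 2Q)q_J - (8q_J). Setting ∂π_J/∂q_J = 0: 381 - 4q_J - 2(q_A) = 0.
Apex's profit: π_A = (389 - 2Q)q_A - (35q_A). Setting ∂π_A/∂q_A = 0: 354 - 4q_A - 2(q_J) = 0.
Best responses: q_J = (381 - 2q_A)/4, q_A = (354 - 2q_J)/4.
Substituting one into the other gives q_J = 68 and q_A = 109/2.
Total output Q = 245/2, so price P = 389 - 2·(245/2) = 144.

144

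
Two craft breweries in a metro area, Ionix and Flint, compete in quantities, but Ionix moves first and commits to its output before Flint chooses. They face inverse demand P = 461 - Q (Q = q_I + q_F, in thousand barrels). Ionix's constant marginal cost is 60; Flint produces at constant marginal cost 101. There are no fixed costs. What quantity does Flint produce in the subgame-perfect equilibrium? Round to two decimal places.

The follower Flint best-responds to any q_I: π_F = (461 - Q)q_F - 101q_F.
∂π_F/∂q_F = 360 - q_I - 2q_F = 0 gives the reaction function q_F = (360 - q_I)/2.
The leader anticipates this reaction. Substituting into P = 461 - Q gives P = 281 - (1/2)q_I, so π_I = (281 - (1/2)q_I)q_I - 60q_I.
The leader's first-order condition 221 - q_I = 0 yields q_I = 221.
Then q_F = (360 - 221)/2 = 139/2.

69.50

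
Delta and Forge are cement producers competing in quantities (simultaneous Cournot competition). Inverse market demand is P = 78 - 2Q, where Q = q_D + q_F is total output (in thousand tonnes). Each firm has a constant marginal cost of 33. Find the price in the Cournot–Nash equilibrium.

48

A representative firm's profit is π_i = q_i(78 - 2Q) - 33q_i.
Setting ∂π_i/∂q_i = 0 with rivals' quantities fixed: 45 - 4q_i - 2q_j = 0.
With identical firms every q_j equals q_i, so q_j = q_i and 45 = 6q_i, giving q_i = 15/2.
Total output Q = 15, so price P = 78 - 2·15 = 48.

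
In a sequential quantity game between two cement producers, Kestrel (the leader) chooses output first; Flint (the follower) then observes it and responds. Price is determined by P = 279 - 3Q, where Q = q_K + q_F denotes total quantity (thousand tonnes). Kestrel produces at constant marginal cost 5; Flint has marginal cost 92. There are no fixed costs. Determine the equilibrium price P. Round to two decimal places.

95.25

The follower Flint best-responds to any q_K: π_F = (279 - 3Q)q_F - 92q_F.
Follower FOC: 187 - 3q_K - 6q_F = 0, so q_F(q_K) = (187 - 3q_K)/6.
Kestrel substitutes q_F(q_K) into its own profit: π_K = q_K(279 - 3q_K - (187 - 3q_K)/2) - 5q_K = (371/2 - (3/2)q_K)q_K - 5q_K.
Maximising: ∂π_K/∂q_K = 361/2 - 3q_K = 0, giving q_K = 361/6.
Then q_F = (187 - 3·(361/6))/6 = 13/12.
Total output Q = 245/4, so price P = 279 - 3·(245/4) = 381/4.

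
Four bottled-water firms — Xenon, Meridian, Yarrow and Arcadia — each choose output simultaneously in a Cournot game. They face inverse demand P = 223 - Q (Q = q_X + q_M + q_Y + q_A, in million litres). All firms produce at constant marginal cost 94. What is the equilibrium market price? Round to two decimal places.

A representative firm's profit is π_i = q_i(223 - Q) - 94q_i.
Setting ∂π_i/∂q_i = 0 with rivals' quantities fixed: 129 - 2q_i - Σ_{j≠i} q_j = 0.
With identical firms every q_j equals q_i, so Σ_{j≠i} q_j = 3q_i and 129 = 5q_i, giving q_i = 129/5.
Total output Q = 516/5, so price P = 223 - 516/5 = 599/5.

119.80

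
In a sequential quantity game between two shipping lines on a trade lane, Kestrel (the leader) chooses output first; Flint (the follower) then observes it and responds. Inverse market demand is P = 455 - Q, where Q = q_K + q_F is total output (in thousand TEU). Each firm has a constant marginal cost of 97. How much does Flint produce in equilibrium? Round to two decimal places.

Solve by backward induction. Given q_K, the follower Flint maximises π_F = (455 - q_K - q_F)q_F - 97q_F.
Follower FOC: 358 - q_K - 2q_F = 0, so q_F(q_K) = (358 - q_K)/2.
Kestrel substitutes q_F(q_K) into its own profit: π_K = q_K(455 - q_K - (358 - q_K)/2) - 97q_K = (276 - (1/2)q_K)q_K - 97q_K.
Maximising: ∂π_K/∂q_K = 179 - q_K = 0, giving q_K = 179.
Then q_F = (358 - 179)/2 = 179/2.

89.50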